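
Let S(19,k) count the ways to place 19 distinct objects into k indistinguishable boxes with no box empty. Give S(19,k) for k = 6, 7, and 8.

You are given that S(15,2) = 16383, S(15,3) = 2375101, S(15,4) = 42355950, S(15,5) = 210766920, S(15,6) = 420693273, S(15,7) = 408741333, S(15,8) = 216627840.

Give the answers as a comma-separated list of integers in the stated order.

693081601779, 1492924634839, 1709751003480

i=16: T(16,3)=16383+3·2375101=7141686 | T(16,4)=2375101+4·42355950=171798901 | T(16,5)=42355950+5·210766920=1096190550 | T(16,6)=210766920+6·420693273=2734926558 | T(16,7)=420693273+7·408741333=3281882604 | T(16,8)=408741333+8·216627840=2141764053
i=17: T(17,4)=7141686+4·171798901=694337290 | T(17,5)=171798901+5·1096190550=5652751651 | T(17,6)=1096190550+6·2734926558=17505749898 | T(17,7)=2734926558+7·3281882604=25708104786 | T(17,8)=3281882604+8·2141764053=20415995028
i=18: T(18,5)=694337290+5·5652751651=28958095545 | T(18,6)=5652751651+6·17505749898=110687251039 | T(18,7)=17505749898+7·25708104786=197462483400 | T(18,8)=25708104786+8·20415995028=189036065010
i=19: T(19,6)=28958095545+6·110687251039=693081601779 | T(19,7)=110687251039+7·197462483400=1492924634839 | T(19,8)=197462483400+8·189036065010=1709751003480
Read S(19,6) = 693081601779, S(19,7) = 1492924634839, S(19,8) = 1709751003480.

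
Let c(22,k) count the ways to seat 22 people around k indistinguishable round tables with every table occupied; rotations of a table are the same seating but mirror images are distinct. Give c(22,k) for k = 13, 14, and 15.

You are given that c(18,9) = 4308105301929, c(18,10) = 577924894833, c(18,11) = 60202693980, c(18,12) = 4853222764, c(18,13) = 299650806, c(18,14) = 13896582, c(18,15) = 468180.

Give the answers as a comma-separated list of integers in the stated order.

[19] T[19,10]:18*577924894833+4308105301929=14710753408923 · T[19,11]:18*60202693980+577924894833=1661573386473 · T[19,12]:18*4853222764+60202693980=147560703732 · T[19,13]:18*299650806+4853222764=10246937272 · T[19,14]:18*13896582+299650806=549789282 · T[19,15]:18*468180+13896582=22323822
[20] T[20,11]:19*1661573386473+14710753408923=46280647751910 · T[20,12]:19*147560703732+1661573386473=4465226757381 · T[20,13]:19*10246937272+147560703732=342252511900 · T[20,14]:19*549789282+10246937272=20692933630 · T[20,15]:19*22323822+549789282=973941900
[21] T[21,12]:20*4465226757381+46280647751910=135585182899530 · T[21,13]:20*342252511900+4465226757381=11310276995381 · T[21,14]:20*20692933630+342252511900=756111184500 · T[21,15]:20*973941900+20692933630=40171771630
[22] T[22,13]:21*11310276995381+135585182899530=373100999802531 · T[22,14]:21*756111184500+11310276995381=27188611869881 · T[22,15]:21*40171771630+756111184500=1599718388730
Read c(22,13) = 373100999802531, c(22,14) = 27188611869881, c(22,15) = 1599718388730.

373100999802531, 27188611869881, 1599718388730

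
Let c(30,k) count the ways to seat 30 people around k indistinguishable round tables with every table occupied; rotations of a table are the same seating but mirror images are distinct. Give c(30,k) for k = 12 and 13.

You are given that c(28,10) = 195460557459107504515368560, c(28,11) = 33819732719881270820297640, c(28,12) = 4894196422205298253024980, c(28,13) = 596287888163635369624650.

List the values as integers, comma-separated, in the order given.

6097272817323042122728617800, 796974693974455191377937300

i=29: T(29,11)=195460557459107504515368560+28·33819732719881270820297640=1142413073615783087483702480 | T(29,12)=33819732719881270820297640+28·4894196422205298253024980=170857232541629621904997080 | T(29,13)=4894196422205298253024980+28·596287888163635369624650=21590257290787088602515180
i=30: T(30,12)=1142413073615783087483702480+29·170857232541629621904997080=6097272817323042122728617800 | T(30,13)=170857232541629621904997080+29·21590257290787088602515180=796974693974455191377937300
Read c(30,12) = 6097272817323042122728617800, c(30,13) = 796974693974455191377937300.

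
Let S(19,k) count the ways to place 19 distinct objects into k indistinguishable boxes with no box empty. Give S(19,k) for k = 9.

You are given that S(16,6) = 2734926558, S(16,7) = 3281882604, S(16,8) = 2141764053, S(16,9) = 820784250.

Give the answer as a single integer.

r17: T_17,7=7×3281882604+2734926558=25708104786; T_17,8=8×2141764053+3281882604=20415995028; T_17,9=9×820784250+2141764053=9528822303
r18: T_18,8=8×20415995028+25708104786=189036065010; T_18,9=9×9528822303+20415995028=106175395755
r19: T_19,9=9×106175395755+189036065010=1144614626805
Read S(19,9) = 1144614626805.

1144614626805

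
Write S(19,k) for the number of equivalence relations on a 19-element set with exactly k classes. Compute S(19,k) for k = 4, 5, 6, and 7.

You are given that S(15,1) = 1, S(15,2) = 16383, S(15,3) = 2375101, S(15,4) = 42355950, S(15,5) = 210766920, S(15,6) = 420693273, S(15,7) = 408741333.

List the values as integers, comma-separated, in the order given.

@16  (16,1):1·1+0→1, (16,2):16383·2+1→32767, (16,3):2375101·3+16383→7141686, (16,4):42355950·4+2375101→171798901, (16,5):210766920·5+42355950→1096190550, (16,6):420693273·6+210766920→2734926558, (16,7):408741333·7+420693273→3281882604
@17  (17,2):32767·2+1→65535, (17,3):7141686·3+32767→21457825, (17,4):171798901·4+7141686→694337290, (17,5):1096190550·5+171798901→5652751651, (17,6):2734926558·6+1096190550→17505749898, (17,7):3281882604·7+2734926558→25708104786
@18  (18,3):21457825·3+65535→64439010, (18,4):694337290·4+21457825→2798806985, (18,5):5652751651·5+694337290→28958095545, (18,6):17505749898·6+5652751651→110687251039, (18,7):25708104786·7+17505749898→197462483400
@19  (19,4):2798806985·4+64439010→11259666950, (19,5):28958095545·5+2798806985→147589284710, (19,6):110687251039·6+28958095545→693081601779, (19,7):197462483400·7+110687251039→1492924634839
Read S(19,4) = 11259666950, S(19,5) = 147589284710, S(19,6) = 693081601779, S(19,7) = 1492924634839.

11259666950, 147589284710, 693081601779, 1492924634839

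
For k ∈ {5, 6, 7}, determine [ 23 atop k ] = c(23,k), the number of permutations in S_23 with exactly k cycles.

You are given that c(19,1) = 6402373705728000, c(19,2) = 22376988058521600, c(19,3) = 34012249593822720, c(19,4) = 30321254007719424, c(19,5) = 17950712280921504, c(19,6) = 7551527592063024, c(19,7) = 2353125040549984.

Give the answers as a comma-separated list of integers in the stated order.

[20] T[20,2]:19*22376988058521600+6402373705728000=431565146817638400 · T[20,3]:19*34012249593822720+22376988058521600=668609730341153280 · T[20,4]:19*30321254007719424+34012249593822720=610116075740491776 · T[20,5]:19*17950712280921504+30321254007719424=371384787345228000 · T[20,6]:19*7551527592063024+17950712280921504=161429736530118960 · T[20,7]:19*2353125040549984+7551527592063024=52260903362512720
[21] T[21,3]:20*668609730341153280+431565146817638400=13803759753640704000 · T[21,4]:20*610116075740491776+668609730341153280=12870931245150988800 · T[21,5]:20*371384787345228000+610116075740491776=8037811822645051776 · T[21,6]:20*161429736530118960+371384787345228000=3599979517947607200 · T[21,7]:20*52260903362512720+161429736530118960=1206647803780373360
[22] T[22,4]:21*12870931245150988800+13803759753640704000=284093315901811468800 · T[22,5]:21*8037811822645051776+12870931245150988800=181664979520697076096 · T[22,6]:21*3599979517947607200+8037811822645051776=83637381699544802976 · T[22,7]:21*1206647803780373360+3599979517947607200=28939583397335447760
[23] T[23,5]:22*181664979520697076096+284093315901811468800=4280722865357147142912 · T[23,6]:22*83637381699544802976+181664979520697076096=2021687376910682741568 · T[23,7]:22*28939583397335447760+83637381699544802976=720308216440924653696
Read c(23,5) = 4280722865357147142912, c(23,6) = 2021687376910682741568, c(23,7) = 720308216440924653696.

4280722865357147142912, 2021687376910682741568, 720308216440924653696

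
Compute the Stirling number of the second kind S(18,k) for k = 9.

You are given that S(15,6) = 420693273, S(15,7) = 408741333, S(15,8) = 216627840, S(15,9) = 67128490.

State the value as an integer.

@16  (16,7):408741333·7+420693273→3281882604, (16,8):216627840·8+408741333→2141764053, (16,9):67128490·9+216627840→820784250
@17  (17,8):2141764053·8+3281882604→20415995028, (17,9):820784250·9+2141764053→9528822303
@18  (18,9):9528822303·9+20415995028→106175395755
Read S(18,9) = 106175395755.

106175395755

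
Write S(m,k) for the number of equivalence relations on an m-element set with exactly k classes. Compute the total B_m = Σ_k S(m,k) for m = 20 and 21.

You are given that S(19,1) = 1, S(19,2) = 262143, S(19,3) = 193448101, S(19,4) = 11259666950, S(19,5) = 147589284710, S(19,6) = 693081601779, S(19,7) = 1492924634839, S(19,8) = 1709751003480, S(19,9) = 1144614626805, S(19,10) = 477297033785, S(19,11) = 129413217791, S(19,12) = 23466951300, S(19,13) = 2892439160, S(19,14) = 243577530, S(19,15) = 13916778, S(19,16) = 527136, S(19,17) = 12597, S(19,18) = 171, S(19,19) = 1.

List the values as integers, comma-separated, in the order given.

51724158235372, 474869816156751

@20  (20,1):1·1+0→1, (20,2):262143·2+1→524287, (20,3):193448101·3+262143→580606446, (20,4):11259666950·4+193448101→45232115901, (20,5):147589284710·5+11259666950→749206090500, (20,6):693081601779·6+147589284710→4306078895384, (20,7):1492924634839·7+693081601779→11143554045652, (20,8):1709751003480·8+1492924634839→15170932662679, (20,9):1144614626805·9+1709751003480→12011282644725, (20,10):477297033785·10+1144614626805→5917584964655, (20,11):129413217791·11+477297033785→1900842429486, (20,12):23466951300·12+129413217791→411016633391, (20,13):2892439160·13+23466951300→61068660380, (20,14):243577530·14+2892439160→6302524580, (20,15):13916778·15+243577530→452329200, (20,16):527136·16+13916778→22350954, (20,17):12597·17+527136→741285, (20,18):171·18+12597→15675, (20,19):1·19+171→190, (20,20):0·20+1→1
@21  (21,1):1·1+0→1, (21,2):524287·2+1→1048575, (21,3):580606446·3+524287→1742343625, (21,4):45232115901·4+580606446→181509070050, (21,5):749206090500·5+45232115901→3791262568401, (21,6):4306078895384·6+749206090500→26585679462804, (21,7):11143554045652·7+4306078895384→82310957214948, (21,8):15170932662679·8+11143554045652→132511015347084, (21,9):12011282644725·9+15170932662679→123272476465204, (21,10):5917584964655·10+12011282644725→71187132291275, (21,11):1900842429486·11+5917584964655→26826851689001, (21,12):411016633391·12+1900842429486→6833042030178, (21,13):61068660380·13+411016633391→1204909218331, (21,14):6302524580·14+61068660380→149304004500, (21,15):452329200·15+6302524580→13087462580, (21,16):22350954·16+452329200→809944464, (21,17):741285·17+22350954→34952799, (21,18):15675·18+741285→1023435, (21,19):190·19+15675→19285, (21,20):1·20+190→210, (21,21):0·21+1→1
B_20 = ΣS(20,k) = 1+524287+580606446+45232115901+749206090500+4306078895384+11143554045652+15170932662679+12011282644725+5917584964655+1900842429486+411016633391+61068660380+6302524580+452329200+22350954+741285+15675+190+1 = 51724158235372
B_21 = ΣS(21,k) = 1+1048575+1742343625+181509070050+3791262568401+26585679462804+82310957214948+132511015347084+123272476465204+71187132291275+26826851689001+6833042030178+1204909218331+149304004500+13087462580+809944464+34952799+1023435+19285+210+1 = 474869816156751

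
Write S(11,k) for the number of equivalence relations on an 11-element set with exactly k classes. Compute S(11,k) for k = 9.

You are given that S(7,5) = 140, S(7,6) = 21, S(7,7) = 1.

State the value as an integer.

i=8: T(8,6)=140+6·21=266 | T(8,7)=21+7·1=28 | T(8,8)=1+8·0=1
i=9: T(9,7)=266+7·28=462 | T(9,8)=28+8·1=36 | T(9,9)=1+9·0=1
i=10: T(10,8)=462+8·36=750 | T(10,9)=36+9·1=45
i=11: T(11,9)=750+9·45=1155
Read S(11,9) = 1155.

1155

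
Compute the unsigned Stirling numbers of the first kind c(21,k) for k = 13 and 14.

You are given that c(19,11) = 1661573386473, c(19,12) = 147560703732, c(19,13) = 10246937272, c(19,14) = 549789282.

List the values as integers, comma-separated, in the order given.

[20] T[20,12]:19*147560703732+1661573386473=4465226757381 · T[20,13]:19*10246937272+147560703732=342252511900 · T[20,14]:19*549789282+10246937272=20692933630
[21] T[21,13]:20*342252511900+4465226757381=11310276995381 · T[21,14]:20*20692933630+342252511900=756111184500
Read c(21,13) = 11310276995381, c(21,14) = 756111184500.

11310276995381, 756111184500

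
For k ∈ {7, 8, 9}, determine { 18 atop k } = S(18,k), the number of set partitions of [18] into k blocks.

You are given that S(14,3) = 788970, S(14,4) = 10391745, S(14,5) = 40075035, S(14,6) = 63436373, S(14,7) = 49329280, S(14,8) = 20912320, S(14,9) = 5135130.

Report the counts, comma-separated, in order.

197462483400, 189036065010, 106175395755

row 15: T[15][4]=4·10391745+788970=42355950  T[15][5]=5·40075035+10391745=210766920  T[15][6]=6·63436373+40075035=420693273  T[15][7]=7·49329280+63436373=408741333  T[15][8]=8·20912320+49329280=216627840  T[15][9]=9·5135130+20912320=67128490
row 16: T[16][5]=5·210766920+42355950=1096190550  T[16][6]=6·420693273+210766920=2734926558  T[16][7]=7·408741333+420693273=3281882604  T[16][8]=8·216627840+408741333=2141764053  T[16][9]=9·67128490+216627840=820784250
row 17: T[17][6]=6·2734926558+1096190550=17505749898  T[17][7]=7·3281882604+2734926558=25708104786  T[17][8]=8·2141764053+3281882604=20415995028  T[17][9]=9·820784250+2141764053=9528822303
row 18: T[18][7]=7·25708104786+17505749898=197462483400  T[18][8]=8·20415995028+25708104786=189036065010  T[18][9]=9·9528822303+20415995028=106175395755
Read S(18,7) = 197462483400, S(18,8) = 189036065010, S(18,9) = 106175395755.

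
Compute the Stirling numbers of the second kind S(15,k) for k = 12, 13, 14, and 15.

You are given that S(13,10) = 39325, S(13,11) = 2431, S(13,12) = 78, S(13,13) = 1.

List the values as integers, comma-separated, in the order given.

106470, 4550, 105, 1

row 14: T[14][11]=11·2431+39325=66066  T[14][12]=12·78+2431=3367  T[14][13]=13·1+78=91  T[14][14]=14·0+1=1
row 15: T[15][12]=12·3367+66066=106470  T[15][13]=13·91+3367=4550  T[15][14]=14·1+91=105  T[15][15]=15·0+1=1
Read S(15,12) = 106470, S(15,13) = 4550, S(15,14) = 105, S(15,15) = 1.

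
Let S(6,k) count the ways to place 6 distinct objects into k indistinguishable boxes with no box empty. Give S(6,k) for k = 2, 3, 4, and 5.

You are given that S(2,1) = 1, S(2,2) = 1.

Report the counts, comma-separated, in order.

@3  (3,1):1·1+0→1, (3,2):1·2+1→3, (3,3):0·3+1→1
@4  (4,1):1·1+0→1, (4,2):3·2+1→7, (4,3):1·3+3→6, (4,4):0·4+1→1
@5  (5,1):1·1+0→1, (5,2):7·2+1→15, (5,3):6·3+7→25, (5,4):1·4+6→10, (5,5):0·5+1→1
@6  (6,2):15·2+1→31, (6,3):25·3+15→90, (6,4):10·4+25→65, (6,5):1·5+10→15
Read S(6,2) = 31, S(6,3) = 90, S(6,4) = 65, S(6,5) = 15.

31, 90, 65, 15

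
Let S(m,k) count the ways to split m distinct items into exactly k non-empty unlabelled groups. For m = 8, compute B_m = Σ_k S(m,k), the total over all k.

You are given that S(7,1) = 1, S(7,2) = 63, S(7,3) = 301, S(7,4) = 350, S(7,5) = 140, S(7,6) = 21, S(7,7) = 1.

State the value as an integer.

4140

r8: T_8,1=1×1+0=1; T_8,2=2×63+1=127; T_8,3=3×301+63=966; T_8,4=4×350+301=1701; T_8,5=5×140+350=1050; T_8,6=6×21+140=266; T_8,7=7×1+21=28; T_8,8=8×0+1=1
B_8 = ΣS(8,k) = 1+127+966+1701+1050+266+28+1 = 4140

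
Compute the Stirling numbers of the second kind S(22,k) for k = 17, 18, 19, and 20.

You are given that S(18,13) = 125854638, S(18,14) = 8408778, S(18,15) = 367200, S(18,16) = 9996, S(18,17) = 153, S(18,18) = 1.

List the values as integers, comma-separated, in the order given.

@19  (19,14):8408778·14+125854638→243577530, (19,15):367200·15+8408778→13916778, (19,16):9996·16+367200→527136, (19,17):153·17+9996→12597, (19,18):1·18+153→171, (19,19):0·19+1→1
@20  (20,15):13916778·15+243577530→452329200, (20,16):527136·16+13916778→22350954, (20,17):12597·17+527136→741285, (20,18):171·18+12597→15675, (20,19):1·19+171→190, (20,20):0·20+1→1
@21  (21,16):22350954·16+452329200→809944464, (21,17):741285·17+22350954→34952799, (21,18):15675·18+741285→1023435, (21,19):190·19+15675→19285, (21,20):1·20+190→210
@22  (22,17):34952799·17+809944464→1404142047, (22,18):1023435·18+34952799→53374629, (22,19):19285·19+1023435→1389850, (22,20):210·20+19285→23485
Read S(22,17) = 1404142047, S(22,18) = 53374629, S(22,19) = 1389850, S(22,20) = 23485.

1404142047, 53374629, 1389850, 23485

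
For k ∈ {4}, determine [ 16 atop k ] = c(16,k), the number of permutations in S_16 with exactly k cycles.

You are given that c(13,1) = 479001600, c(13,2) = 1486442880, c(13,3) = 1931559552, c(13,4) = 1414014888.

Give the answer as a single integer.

5056995703824

[14] T[14,2]:13*1486442880+479001600=19802759040 · T[14,3]:13*1931559552+1486442880=26596717056 · T[14,4]:13*1414014888+1931559552=20313753096
[15] T[15,3]:14*26596717056+19802759040=392156797824 · T[15,4]:14*20313753096+26596717056=310989260400
[16] T[16,4]:15*310989260400+392156797824=5056995703824
Read c(16,4) = 5056995703824.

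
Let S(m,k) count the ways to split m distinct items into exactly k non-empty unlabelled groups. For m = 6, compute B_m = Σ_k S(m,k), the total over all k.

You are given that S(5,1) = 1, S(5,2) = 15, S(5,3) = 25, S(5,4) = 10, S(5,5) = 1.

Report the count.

203

r6: T_6,1=1×1+0=1; T_6,2=2×15+1=31; T_6,3=3×25+15=90; T_6,4=4×10+25=65; T_6,5=5×1+10=15; T_6,6=6×0+1=1
B_6 = ΣS(6,k) = 1+31+90+65+15+1 = 203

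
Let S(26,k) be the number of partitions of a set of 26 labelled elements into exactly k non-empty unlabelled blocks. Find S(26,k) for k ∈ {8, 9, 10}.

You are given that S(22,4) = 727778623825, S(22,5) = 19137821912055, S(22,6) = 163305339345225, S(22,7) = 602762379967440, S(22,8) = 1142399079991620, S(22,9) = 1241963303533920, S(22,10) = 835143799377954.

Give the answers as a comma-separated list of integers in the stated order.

5749622251945664950, 11201516780955125625, 13199555372846848005

r23: T_23,5=5×19137821912055+727778623825=96416888184100; T_23,6=6×163305339345225+19137821912055=998969857983405; T_23,7=7×602762379967440+163305339345225=4382641999117305; T_23,8=8×1142399079991620+602762379967440=9741955019900400; T_23,9=9×1241963303533920+1142399079991620=12320068811796900; T_23,10=10×835143799377954+1241963303533920=9593401297313460
r24: T_24,6=6×998969857983405+96416888184100=6090236036084530; T_24,7=7×4382641999117305+998969857983405=31677463851804540; T_24,8=8×9741955019900400+4382641999117305=82318282158320505; T_24,9=9×12320068811796900+9741955019900400=120622574326072500; T_24,10=10×9593401297313460+12320068811796900=108254081784931500
r25: T_25,7=7×31677463851804540+6090236036084530=227832482998716310; T_25,8=8×82318282158320505+31677463851804540=690223721118368580; T_25,9=9×120622574326072500+82318282158320505=1167921451092973005; T_25,10=10×108254081784931500+120622574326072500=1203163392175387500
r26: T_26,8=8×690223721118368580+227832482998716310=5749622251945664950; T_26,9=9×1167921451092973005+690223721118368580=11201516780955125625; T_26,10=10×1203163392175387500+1167921451092973005=13199555372846848005
Read S(26,8) = 5749622251945664950, S(26,9) = 11201516780955125625, S(26,10) = 13199555372846848005.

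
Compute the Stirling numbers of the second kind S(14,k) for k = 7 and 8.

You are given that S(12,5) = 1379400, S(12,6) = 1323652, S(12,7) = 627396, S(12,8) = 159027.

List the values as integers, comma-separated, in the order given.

49329280, 20912320

row 13: T[13][6]=6·1323652+1379400=9321312  T[13][7]=7·627396+1323652=5715424  T[13][8]=8·159027+627396=1899612
row 14: T[14][7]=7·5715424+9321312=49329280  T[14][8]=8·1899612+5715424=20912320
Read S(14,7) = 49329280, S(14,8) = 20912320.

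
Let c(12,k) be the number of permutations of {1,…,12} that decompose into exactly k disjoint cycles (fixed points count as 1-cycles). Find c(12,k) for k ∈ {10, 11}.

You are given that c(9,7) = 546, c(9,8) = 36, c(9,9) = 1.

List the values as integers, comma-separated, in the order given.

1925, 66

@10  (10,8):36·9+546→870, (10,9):1·9+36→45, (10,10):0·9+1→1
@11  (11,9):45·10+870→1320, (11,10):1·10+45→55, (11,11):0·10+1→1
@12  (12,10):55·11+1320→1925, (12,11):1·11+55→66
Read c(12,10) = 1925, c(12,11) = 66.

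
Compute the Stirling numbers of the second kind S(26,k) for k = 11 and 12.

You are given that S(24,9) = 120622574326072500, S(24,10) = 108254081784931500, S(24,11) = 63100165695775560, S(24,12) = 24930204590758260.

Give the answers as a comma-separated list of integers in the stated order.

10029078340998476760, 5149507353856958820

[25] T[25,10]:10*108254081784931500+120622574326072500=1203163392175387500 · T[25,11]:11*63100165695775560+108254081784931500=802355904438462660 · T[25,12]:12*24930204590758260+63100165695775560=362262620784874680
[26] T[26,11]:11*802355904438462660+1203163392175387500=10029078340998476760 · T[26,12]:12*362262620784874680+802355904438462660=5149507353856958820
Read S(26,11) = 10029078340998476760, S(26,12) = 5149507353856958820.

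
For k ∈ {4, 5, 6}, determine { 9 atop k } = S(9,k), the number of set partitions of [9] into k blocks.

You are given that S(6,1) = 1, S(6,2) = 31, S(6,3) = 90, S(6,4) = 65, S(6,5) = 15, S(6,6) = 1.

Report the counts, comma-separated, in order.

r7: T_7,2=2×31+1=63; T_7,3=3×90+31=301; T_7,4=4×65+90=350; T_7,5=5×15+65=140; T_7,6=6×1+15=21
r8: T_8,3=3×301+63=966; T_8,4=4×350+301=1701; T_8,5=5×140+350=1050; T_8,6=6×21+140=266
r9: T_9,4=4×1701+966=7770; T_9,5=5×1050+1701=6951; T_9,6=6×266+1050=2646
Read S(9,4) = 7770, S(9,5) = 6951, S(9,6) = 2646.

7770, 6951, 2646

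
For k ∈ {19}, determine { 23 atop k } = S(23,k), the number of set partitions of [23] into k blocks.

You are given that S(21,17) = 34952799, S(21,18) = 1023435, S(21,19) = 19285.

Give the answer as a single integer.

i=22: T(22,18)=34952799+18·1023435=53374629 | T(22,19)=1023435+19·19285=1389850
i=23: T(23,19)=53374629+19·1389850=79781779
Read S(23,19) = 79781779.

79781779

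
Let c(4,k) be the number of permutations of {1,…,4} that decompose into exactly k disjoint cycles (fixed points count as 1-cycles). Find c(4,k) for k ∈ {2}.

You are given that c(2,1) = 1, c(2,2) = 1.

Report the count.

@3  (3,1):1·2+0→2, (3,2):1·2+1→3
@4  (4,2):3·3+2→11
Read c(4,2) = 11.

11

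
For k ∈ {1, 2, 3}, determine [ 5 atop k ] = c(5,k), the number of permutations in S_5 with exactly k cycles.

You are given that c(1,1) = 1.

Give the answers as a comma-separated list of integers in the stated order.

24, 50, 35

row 2: T[2][1]=1·1+0=1  T[2][2]=1·0+1=1
row 3: T[3][1]=2·1+0=2  T[3][2]=2·1+1=3  T[3][3]=2·0+1=1
row 4: T[4][1]=3·2+0=6  T[4][2]=3·3+2=11  T[4][3]=3·1+3=6
row 5: T[5][1]=4·6+0=24  T[5][2]=4·11+6=50  T[5][3]=4·6+11=35
Read c(5,1) = 24, c(5,2) = 50, c(5,3) = 35.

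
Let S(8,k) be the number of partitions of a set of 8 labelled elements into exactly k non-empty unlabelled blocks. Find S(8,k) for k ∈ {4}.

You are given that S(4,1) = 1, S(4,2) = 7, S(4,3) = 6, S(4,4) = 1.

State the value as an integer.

1701

[5] T[5,1]:1*1+0=1 · T[5,2]:2*7+1=15 · T[5,3]:3*6+7=25 · T[5,4]:4*1+6=10
[6] T[6,2]:2*15+1=31 · T[6,3]:3*25+15=90 · T[6,4]:4*10+25=65
[7] T[7,3]:3*90+31=301 · T[7,4]:4*65+90=350
[8] T[8,4]:4*350+301=1701
Read S(8,4) = 1701.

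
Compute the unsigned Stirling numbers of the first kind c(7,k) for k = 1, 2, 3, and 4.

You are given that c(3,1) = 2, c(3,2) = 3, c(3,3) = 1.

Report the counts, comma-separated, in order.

720, 1764, 1624, 735

@4  (4,1):2·3+0→6, (4,2):3·3+2→11, (4,3):1·3+3→6, (4,4):0·3+1→1
@5  (5,1):6·4+0→24, (5,2):11·4+6→50, (5,3):6·4+11→35, (5,4):1·4+6→10
@6  (6,1):24·5+0→120, (6,2):50·5+24→274, (6,3):35·5+50→225, (6,4):10·5+35→85
@7  (7,1):120·6+0→720, (7,2):274·6+120→1764, (7,3):225·6+274→1624, (7,4):85·6+225→735
Read c(7,1) = 720, c(7,2) = 1764, c(7,3) = 1624, c(7,4) = 735.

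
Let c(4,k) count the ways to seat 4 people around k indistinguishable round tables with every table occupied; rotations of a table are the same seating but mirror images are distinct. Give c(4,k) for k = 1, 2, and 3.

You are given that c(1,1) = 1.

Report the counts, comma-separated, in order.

6, 11, 6

[2] T[2,1]:1*1+0=1 · T[2,2]:1*0+1=1
[3] T[3,1]:2*1+0=2 · T[3,2]:2*1+1=3 · T[3,3]:2*0+1=1
[4] T[4,1]:3*2+0=6 · T[4,2]:3*3+2=11 · T[4,3]:3*1+3=6
Read c(4,1) = 6, c(4,2) = 11, c(4,3) = 6.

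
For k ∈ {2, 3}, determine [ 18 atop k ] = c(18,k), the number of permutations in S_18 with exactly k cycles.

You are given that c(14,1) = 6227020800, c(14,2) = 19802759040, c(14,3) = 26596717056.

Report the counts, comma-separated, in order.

i=15: T(15,1)=0+14·6227020800=87178291200 | T(15,2)=6227020800+14·19802759040=283465647360 | T(15,3)=19802759040+14·26596717056=392156797824
i=16: T(16,1)=0+15·87178291200=1307674368000 | T(16,2)=87178291200+15·283465647360=4339163001600 | T(16,3)=283465647360+15·392156797824=6165817614720
i=17: T(17,1)=0+16·1307674368000=20922789888000 | T(17,2)=1307674368000+16·4339163001600=70734282393600 | T(17,3)=4339163001600+16·6165817614720=102992244837120
i=18: T(18,2)=20922789888000+17·70734282393600=1223405590579200 | T(18,3)=70734282393600+17·102992244837120=1821602444624640
Read c(18,2) = 1223405590579200, c(18,3) = 1821602444624640.

1223405590579200, 1821602444624640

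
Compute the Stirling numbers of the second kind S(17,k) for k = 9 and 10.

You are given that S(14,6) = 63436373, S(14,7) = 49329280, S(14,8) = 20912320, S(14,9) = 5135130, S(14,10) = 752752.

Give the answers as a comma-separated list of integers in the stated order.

[15] T[15,7]:7*49329280+63436373=408741333 · T[15,8]:8*20912320+49329280=216627840 · T[15,9]:9*5135130+20912320=67128490 · T[15,10]:10*752752+5135130=12662650
[16] T[16,8]:8*216627840+408741333=2141764053 · T[16,9]:9*67128490+216627840=820784250 · T[16,10]:10*12662650+67128490=193754990
[17] T[17,9]:9*820784250+2141764053=9528822303 · T[17,10]:10*193754990+820784250=2758334150
Read S(17,9) = 9528822303, S(17,10) = 2758334150.

9528822303, 2758334150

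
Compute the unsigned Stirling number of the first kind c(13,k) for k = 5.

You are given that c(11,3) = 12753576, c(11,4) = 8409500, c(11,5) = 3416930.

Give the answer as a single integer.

657206836

@12  (12,4):8409500·11+12753576→105258076, (12,5):3416930·11+8409500→45995730
@13  (13,5):45995730·12+105258076→657206836
Read c(13,5) = 657206836.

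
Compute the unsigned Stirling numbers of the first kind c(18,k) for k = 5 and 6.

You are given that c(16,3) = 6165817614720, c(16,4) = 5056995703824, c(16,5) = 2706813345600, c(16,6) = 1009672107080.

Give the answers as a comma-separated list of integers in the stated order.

909299905844112, 369012649234384

r17: T_17,4=16×5056995703824+6165817614720=87077748875904; T_17,5=16×2706813345600+5056995703824=48366009233424; T_17,6=16×1009672107080+2706813345600=18861567058880
r18: T_18,5=17×48366009233424+87077748875904=909299905844112; T_18,6=17×18861567058880+48366009233424=369012649234384
Read c(18,5) = 909299905844112, c(18,6) = 369012649234384.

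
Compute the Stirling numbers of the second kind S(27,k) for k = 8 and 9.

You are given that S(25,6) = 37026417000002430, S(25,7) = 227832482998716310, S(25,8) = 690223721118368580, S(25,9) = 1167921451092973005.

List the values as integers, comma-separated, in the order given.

47628831813556336200, 106563273280541795575

row 26: T[26][7]=7·227832482998716310+37026417000002430=1631853797991016600  T[26][8]=8·690223721118368580+227832482998716310=5749622251945664950  T[26][9]=9·1167921451092973005+690223721118368580=11201516780955125625
row 27: T[27][8]=8·5749622251945664950+1631853797991016600=47628831813556336200  T[27][9]=9·11201516780955125625+5749622251945664950=106563273280541795575
Read S(27,8) = 47628831813556336200, S(27,9) = 106563273280541795575.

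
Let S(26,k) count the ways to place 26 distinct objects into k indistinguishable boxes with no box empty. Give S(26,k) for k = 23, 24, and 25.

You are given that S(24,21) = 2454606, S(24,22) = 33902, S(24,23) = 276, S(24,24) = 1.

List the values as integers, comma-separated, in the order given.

4126200, 47450, 325

row 25: T[25][22]=22·33902+2454606=3200450  T[25][23]=23·276+33902=40250  T[25][24]=24·1+276=300  T[25][25]=25·0+1=1
row 26: T[26][23]=23·40250+3200450=4126200  T[26][24]=24·300+40250=47450  T[26][25]=25·1+300=325
Read S(26,23) = 4126200, S(26,24) = 47450, S(26,25) = 325.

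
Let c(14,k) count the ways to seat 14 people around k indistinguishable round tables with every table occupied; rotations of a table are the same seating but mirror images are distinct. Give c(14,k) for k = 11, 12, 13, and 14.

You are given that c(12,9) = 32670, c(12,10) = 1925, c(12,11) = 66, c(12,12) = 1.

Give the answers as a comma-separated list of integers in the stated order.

[13] T[13,10]:12*1925+32670=55770 · T[13,11]:12*66+1925=2717 · T[13,12]:12*1+66=78 · T[13,13]:12*0+1=1
[14] T[14,11]:13*2717+55770=91091 · T[14,12]:13*78+2717=3731 · T[14,13]:13*1+78=91 · T[14,14]:13*0+1=1
Read c(14,11) = 91091, c(14,12) = 3731, c(14,13) = 91, c(14,14) = 1.

91091, 3731, 91, 1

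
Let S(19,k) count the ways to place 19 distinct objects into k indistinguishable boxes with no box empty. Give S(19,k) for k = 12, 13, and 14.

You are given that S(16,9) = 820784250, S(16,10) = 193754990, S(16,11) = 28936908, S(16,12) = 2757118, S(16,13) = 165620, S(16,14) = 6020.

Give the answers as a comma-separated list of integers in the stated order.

23466951300, 2892439160, 243577530

row 17: T[17][10]=10·193754990+820784250=2758334150  T[17][11]=11·28936908+193754990=512060978  T[17][12]=12·2757118+28936908=62022324  T[17][13]=13·165620+2757118=4910178  T[17][14]=14·6020+165620=249900
row 18: T[18][11]=11·512060978+2758334150=8391004908  T[18][12]=12·62022324+512060978=1256328866  T[18][13]=13·4910178+62022324=125854638  T[18][14]=14·249900+4910178=8408778
row 19: T[19][12]=12·1256328866+8391004908=23466951300  T[19][13]=13·125854638+1256328866=2892439160  T[19][14]=14·8408778+125854638=243577530
Read S(19,12) = 23466951300, S(19,13) = 2892439160, S(19,14) = 243577530.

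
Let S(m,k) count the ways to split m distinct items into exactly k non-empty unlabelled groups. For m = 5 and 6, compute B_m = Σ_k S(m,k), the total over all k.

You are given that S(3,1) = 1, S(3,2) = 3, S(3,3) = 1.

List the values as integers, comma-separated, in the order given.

r4: T_4,1=1×1+0=1; T_4,2=2×3+1=7; T_4,3=3×1+3=6; T_4,4=4×0+1=1
r5: T_5,1=1×1+0=1; T_5,2=2×7+1=15; T_5,3=3×6+7=25; T_5,4=4×1+6=10; T_5,5=5×0+1=1
r6: T_6,1=1×1+0=1; T_6,2=2×15+1=31; T_6,3=3×25+15=90; T_6,4=4×10+25=65; T_6,5=5×1+10=15; T_6,6=6×0+1=1
B_5 = ΣS(5,k) = 1+15+25+10+1 = 52
B_6 = ΣS(6,k) = 1+31+90+65+15+1 = 203

52, 203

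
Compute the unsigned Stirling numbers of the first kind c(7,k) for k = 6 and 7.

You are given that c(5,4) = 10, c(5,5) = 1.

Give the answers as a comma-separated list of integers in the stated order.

i=6: T(6,5)=10+5·1=15 | T(6,6)=1+5·0=1
i=7: T(7,6)=15+6·1=21 | T(7,7)=1+6·0=1
Read c(7,6) = 21, c(7,7) = 1.

21, 1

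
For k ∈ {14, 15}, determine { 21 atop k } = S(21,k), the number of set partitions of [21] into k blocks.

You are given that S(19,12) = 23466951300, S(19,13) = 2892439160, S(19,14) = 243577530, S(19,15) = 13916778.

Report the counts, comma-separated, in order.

149304004500, 13087462580

i=20: T(20,13)=23466951300+13·2892439160=61068660380 | T(20,14)=2892439160+14·243577530=6302524580 | T(20,15)=243577530+15·13916778=452329200
i=21: T(21,14)=61068660380+14·6302524580=149304004500 | T(21,15)=6302524580+15·452329200=13087462580
Read S(21,14) = 149304004500, S(21,15) = 13087462580.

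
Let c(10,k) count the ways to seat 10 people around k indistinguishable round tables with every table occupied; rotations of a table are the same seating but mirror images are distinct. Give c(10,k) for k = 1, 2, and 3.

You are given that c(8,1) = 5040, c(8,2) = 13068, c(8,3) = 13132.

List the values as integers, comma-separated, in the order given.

362880, 1026576, 1172700

i=9: T(9,1)=0+8·5040=40320 | T(9,2)=5040+8·13068=109584 | T(9,3)=13068+8·13132=118124
i=10: T(10,1)=0+9·40320=362880 | T(10,2)=40320+9·109584=1026576 | T(10,3)=109584+9·118124=1172700
Read c(10,1) = 362880, c(10,2) = 1026576, c(10,3) = 1172700.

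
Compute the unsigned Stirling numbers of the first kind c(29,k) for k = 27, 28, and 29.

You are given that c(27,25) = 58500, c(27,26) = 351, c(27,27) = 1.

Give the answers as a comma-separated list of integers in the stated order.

r28: T_28,26=27×351+58500=67977; T_28,27=27×1+351=378; T_28,28=27×0+1=1
r29: T_29,27=28×378+67977=78561; T_29,28=28×1+378=406; T_29,29=28×0+1=1
Read c(29,27) = 78561, c(29,28) = 406, c(29,29) = 1.

78561, 406, 1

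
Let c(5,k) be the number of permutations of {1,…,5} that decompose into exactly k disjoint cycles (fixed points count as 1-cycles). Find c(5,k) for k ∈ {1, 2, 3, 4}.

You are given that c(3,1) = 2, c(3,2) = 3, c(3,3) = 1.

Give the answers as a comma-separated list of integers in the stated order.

r4: T_4,1=3×2+0=6; T_4,2=3×3+2=11; T_4,3=3×1+3=6; T_4,4=3×0+1=1
r5: T_5,1=4×6+0=24; T_5,2=4×11+6=50; T_5,3=4×6+11=35; T_5,4=4×1+6=10
Read c(5,1) = 24, c(5,2) = 50, c(5,3) = 35, c(5,4) = 10.

24, 50, 35, 10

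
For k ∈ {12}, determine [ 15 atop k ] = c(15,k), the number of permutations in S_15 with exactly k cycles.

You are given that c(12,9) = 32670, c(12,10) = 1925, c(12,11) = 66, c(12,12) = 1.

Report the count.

[13] T[13,10]:12*1925+32670=55770 · T[13,11]:12*66+1925=2717 · T[13,12]:12*1+66=78
[14] T[14,11]:13*2717+55770=91091 · T[14,12]:13*78+2717=3731
[15] T[15,12]:14*3731+91091=143325
Read c(15,12) = 143325.

143325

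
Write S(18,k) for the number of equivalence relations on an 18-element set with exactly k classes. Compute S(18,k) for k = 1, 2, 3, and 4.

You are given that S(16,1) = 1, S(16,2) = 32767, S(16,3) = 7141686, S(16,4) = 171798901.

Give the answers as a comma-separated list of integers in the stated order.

r17: T_17,1=1×1+0=1; T_17,2=2×32767+1=65535; T_17,3=3×7141686+32767=21457825; T_17,4=4×171798901+7141686=694337290
r18: T_18,1=1×1+0=1; T_18,2=2×65535+1=131071; T_18,3=3×21457825+65535=64439010; T_18,4=4×694337290+21457825=2798806985
Read S(18,1) = 1, S(18,2) = 131071, S(18,3) = 64439010, S(18,4) = 2798806985.

1, 131071, 64439010, 2798806985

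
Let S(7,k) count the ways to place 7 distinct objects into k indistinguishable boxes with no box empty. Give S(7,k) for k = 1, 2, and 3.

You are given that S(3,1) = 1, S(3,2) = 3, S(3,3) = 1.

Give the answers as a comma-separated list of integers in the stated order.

1, 63, 301

[4] T[4,1]:1*1+0=1 · T[4,2]:2*3+1=7 · T[4,3]:3*1+3=6
[5] T[5,1]:1*1+0=1 · T[5,2]:2*7+1=15 · T[5,3]:3*6+7=25
[6] T[6,1]:1*1+0=1 · T[6,2]:2*15+1=31 · T[6,3]:3*25+15=90
[7] T[7,1]:1*1+0=1 · T[7,2]:2*31+1=63 · T[7,3]:3*90+31=301
Read S(7,1) = 1, S(7,2) = 63, S(7,3) = 301.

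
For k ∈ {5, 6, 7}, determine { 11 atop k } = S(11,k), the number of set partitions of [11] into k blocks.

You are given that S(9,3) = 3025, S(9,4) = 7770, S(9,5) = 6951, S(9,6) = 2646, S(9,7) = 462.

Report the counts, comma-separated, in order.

row 10: T[10][4]=4·7770+3025=34105  T[10][5]=5·6951+7770=42525  T[10][6]=6·2646+6951=22827  T[10][7]=7·462+2646=5880
row 11: T[11][5]=5·42525+34105=246730  T[11][6]=6·22827+42525=179487  T[11][7]=7·5880+22827=63987
Read S(11,5) = 246730, S(11,6) = 179487, S(11,7) = 63987.

246730, 179487, 63987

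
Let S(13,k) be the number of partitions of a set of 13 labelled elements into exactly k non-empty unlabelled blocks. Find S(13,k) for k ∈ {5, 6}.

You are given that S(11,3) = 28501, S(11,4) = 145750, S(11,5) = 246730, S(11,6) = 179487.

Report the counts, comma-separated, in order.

7508501, 9321312

[12] T[12,4]:4*145750+28501=611501 · T[12,5]:5*246730+145750=1379400 · T[12,6]:6*179487+246730=1323652
[13] T[13,5]:5*1379400+611501=7508501 · T[13,6]:6*1323652+1379400=9321312
Read S(13,5) = 7508501, S(13,6) = 9321312.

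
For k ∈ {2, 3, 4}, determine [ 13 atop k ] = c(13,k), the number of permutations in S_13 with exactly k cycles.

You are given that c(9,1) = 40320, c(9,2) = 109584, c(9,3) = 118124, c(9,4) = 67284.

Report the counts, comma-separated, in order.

1486442880, 1931559552, 1414014888

row 10: T[10][1]=9·40320+0=362880  T[10][2]=9·109584+40320=1026576  T[10][3]=9·118124+109584=1172700  T[10][4]=9·67284+118124=723680
row 11: T[11][1]=10·362880+0=3628800  T[11][2]=10·1026576+362880=10628640  T[11][3]=10·1172700+1026576=12753576  T[11][4]=10·723680+1172700=8409500
row 12: T[12][1]=11·3628800+0=39916800  T[12][2]=11·10628640+3628800=120543840  T[12][3]=11·12753576+10628640=150917976  T[12][4]=11·8409500+12753576=105258076
row 13: T[13][2]=12·120543840+39916800=1486442880  T[13][3]=12·150917976+120543840=1931559552  T[13][4]=12·105258076+150917976=1414014888
Read c(13,2) = 1486442880, c(13,3) = 1931559552, c(13,4) = 1414014888.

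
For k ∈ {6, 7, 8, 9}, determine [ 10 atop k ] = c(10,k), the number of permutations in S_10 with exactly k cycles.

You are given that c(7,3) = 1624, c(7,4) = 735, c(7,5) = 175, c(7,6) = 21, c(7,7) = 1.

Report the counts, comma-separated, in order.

63273, 9450, 870, 45

i=8: T(8,4)=1624+7·735=6769 | T(8,5)=735+7·175=1960 | T(8,6)=175+7·21=322 | T(8,7)=21+7·1=28 | T(8,8)=1+7·0=1
i=9: T(9,5)=6769+8·1960=22449 | T(9,6)=1960+8·322=4536 | T(9,7)=322+8·28=546 | T(9,8)=28+8·1=36 | T(9,9)=1+8·0=1
i=10: T(10,6)=22449+9·4536=63273 | T(10,7)=4536+9·546=9450 | T(10,8)=546+9·36=870 | T(10,9)=36+9·1=45
Read c(10,6) = 63273, c(10,7) = 9450, c(10,8) = 870, c(10,9) = 45.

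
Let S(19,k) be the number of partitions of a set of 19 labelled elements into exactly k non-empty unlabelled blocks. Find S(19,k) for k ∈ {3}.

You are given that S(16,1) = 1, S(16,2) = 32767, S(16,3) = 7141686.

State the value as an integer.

193448101

row 17: T[17][1]=1·1+0=1  T[17][2]=2·32767+1=65535  T[17][3]=3·7141686+32767=21457825
row 18: T[18][2]=2·65535+1=131071  T[18][3]=3·21457825+65535=64439010
row 19: T[19][3]=3·64439010+131071=193448101
Read S(19,3) = 193448101.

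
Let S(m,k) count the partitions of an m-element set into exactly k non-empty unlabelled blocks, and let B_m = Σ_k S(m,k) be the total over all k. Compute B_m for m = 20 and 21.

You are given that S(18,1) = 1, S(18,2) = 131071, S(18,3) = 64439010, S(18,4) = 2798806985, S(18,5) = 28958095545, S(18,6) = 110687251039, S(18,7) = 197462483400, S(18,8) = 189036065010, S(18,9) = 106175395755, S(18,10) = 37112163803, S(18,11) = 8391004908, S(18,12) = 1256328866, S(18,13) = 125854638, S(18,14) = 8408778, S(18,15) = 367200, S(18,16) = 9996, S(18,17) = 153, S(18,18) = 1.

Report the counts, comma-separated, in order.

@19  (19,1):1·1+0→1, (19,2):131071·2+1→262143, (19,3):64439010·3+131071→193448101, (19,4):2798806985·4+64439010→11259666950, (19,5):28958095545·5+2798806985→147589284710, (19,6):110687251039·6+28958095545→693081601779, (19,7):197462483400·7+110687251039→1492924634839, (19,8):189036065010·8+197462483400→1709751003480, (19,9):106175395755·9+189036065010→1144614626805, (19,10):37112163803·10+106175395755→477297033785, (19,11):8391004908·11+37112163803→129413217791, (19,12):1256328866·12+8391004908→23466951300, (19,13):125854638·13+1256328866→2892439160, (19,14):8408778·14+125854638→243577530, (19,15):367200·15+8408778→13916778, (19,16):9996·16+367200→527136, (19,17):153·17+9996→12597, (19,18):1·18+153→171, (19,19):0·19+1→1
@20  (20,1):1·1+0→1, (20,2):262143·2+1→524287, (20,3):193448101·3+262143→580606446, (20,4):11259666950·4+193448101→45232115901, (20,5):147589284710·5+11259666950→749206090500, (20,6):693081601779·6+147589284710→4306078895384, (20,7):1492924634839·7+693081601779→11143554045652, (20,8):1709751003480·8+1492924634839→15170932662679, (20,9):1144614626805·9+1709751003480→12011282644725, (20,10):477297033785·10+1144614626805→5917584964655, (20,11):129413217791·11+477297033785→1900842429486, (20,12):23466951300·12+129413217791→411016633391, (20,13):2892439160·13+23466951300→61068660380, (20,14):243577530·14+2892439160→6302524580, (20,15):13916778·15+243577530→452329200, (20,16):527136·16+13916778→22350954, (20,17):12597·17+527136→741285, (20,18):171·18+12597→15675, (20,19):1·19+171→190, (20,20):0·20+1→1
@21  (21,1):1·1+0→1, (21,2):524287·2+1→1048575, (21,3):580606446·3+524287→1742343625, (21,4):45232115901·4+580606446→181509070050, (21,5):749206090500·5+45232115901→3791262568401, (21,6):4306078895384·6+749206090500→26585679462804, (21,7):11143554045652·7+4306078895384→82310957214948, (21,8):15170932662679·8+11143554045652→132511015347084, (21,9):12011282644725·9+15170932662679→123272476465204, (21,10):5917584964655·10+12011282644725→71187132291275, (21,11):1900842429486·11+5917584964655→26826851689001, (21,12):411016633391·12+1900842429486→6833042030178, (21,13):61068660380·13+411016633391→1204909218331, (21,14):6302524580·14+61068660380→149304004500, (21,15):452329200·15+6302524580→13087462580, (21,16):22350954·16+452329200→809944464, (21,17):741285·17+22350954→34952799, (21,18):15675·18+741285→1023435, (21,19):190·19+15675→19285, (21,20):1·20+190→210, (21,21):0·21+1→1
B_20 = ΣS(20,k) = 1+524287+580606446+45232115901+749206090500+4306078895384+11143554045652+15170932662679+12011282644725+5917584964655+1900842429486+411016633391+61068660380+6302524580+452329200+22350954+741285+15675+190+1 = 51724158235372
B_21 = ΣS(21,k) = 1+1048575+1742343625+181509070050+3791262568401+26585679462804+82310957214948+132511015347084+123272476465204+71187132291275+26826851689001+6833042030178+1204909218331+149304004500+13087462580+809944464+34952799+1023435+19285+210+1 = 474869816156751

51724158235372, 474869816156751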